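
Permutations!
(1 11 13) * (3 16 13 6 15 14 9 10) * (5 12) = [0, 11, 2, 16, 4, 12, 15, 7, 8, 10, 3, 6, 5, 1, 9, 14, 13] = (1 11 6 15 14 9 10 3 16 13)(5 12)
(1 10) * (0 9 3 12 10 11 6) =(0 9 3 12 10 1 11 6) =[9, 11, 2, 12, 4, 5, 0, 7, 8, 3, 1, 6, 10]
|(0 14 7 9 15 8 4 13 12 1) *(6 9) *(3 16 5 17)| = 44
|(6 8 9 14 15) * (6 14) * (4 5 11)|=6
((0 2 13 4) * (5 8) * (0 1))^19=(0 1 4 13 2)(5 8)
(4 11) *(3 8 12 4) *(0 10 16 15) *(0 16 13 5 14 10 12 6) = [12, 1, 2, 8, 11, 14, 0, 7, 6, 9, 13, 3, 4, 5, 10, 16, 15] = (0 12 4 11 3 8 6)(5 14 10 13)(15 16)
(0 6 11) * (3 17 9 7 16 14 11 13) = (0 6 13 3 17 9 7 16 14 11) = [6, 1, 2, 17, 4, 5, 13, 16, 8, 7, 10, 0, 12, 3, 11, 15, 14, 9]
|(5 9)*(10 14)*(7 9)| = 6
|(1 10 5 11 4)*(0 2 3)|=15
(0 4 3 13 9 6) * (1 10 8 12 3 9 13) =(13)(0 4 9 6)(1 10 8 12 3) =[4, 10, 2, 1, 9, 5, 0, 7, 12, 6, 8, 11, 3, 13]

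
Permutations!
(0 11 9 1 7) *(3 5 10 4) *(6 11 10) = (0 10 4 3 5 6 11 9 1 7) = [10, 7, 2, 5, 3, 6, 11, 0, 8, 1, 4, 9]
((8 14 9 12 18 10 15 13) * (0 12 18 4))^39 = (8 10 14 15 9 13 18)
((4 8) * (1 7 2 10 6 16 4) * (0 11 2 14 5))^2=((0 11 2 10 6 16 4 8 1 7 14 5))^2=(0 2 6 4 1 14)(5 11 10 16 8 7)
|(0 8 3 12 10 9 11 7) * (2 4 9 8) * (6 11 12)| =11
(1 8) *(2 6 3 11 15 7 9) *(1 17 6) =[0, 8, 1, 11, 4, 5, 3, 9, 17, 2, 10, 15, 12, 13, 14, 7, 16, 6] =(1 8 17 6 3 11 15 7 9 2)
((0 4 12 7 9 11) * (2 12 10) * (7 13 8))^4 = ((0 4 10 2 12 13 8 7 9 11))^4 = (0 12 9 10 8)(2 7 4 13 11)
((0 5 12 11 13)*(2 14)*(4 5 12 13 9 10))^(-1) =(0 13 5 4 10 9 11 12)(2 14)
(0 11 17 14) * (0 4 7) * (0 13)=[11, 1, 2, 3, 7, 5, 6, 13, 8, 9, 10, 17, 12, 0, 4, 15, 16, 14]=(0 11 17 14 4 7 13)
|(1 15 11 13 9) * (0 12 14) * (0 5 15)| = |(0 12 14 5 15 11 13 9 1)| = 9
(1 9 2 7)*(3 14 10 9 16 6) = [0, 16, 7, 14, 4, 5, 3, 1, 8, 2, 9, 11, 12, 13, 10, 15, 6] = (1 16 6 3 14 10 9 2 7)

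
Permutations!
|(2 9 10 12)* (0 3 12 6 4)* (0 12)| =|(0 3)(2 9 10 6 4 12)| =6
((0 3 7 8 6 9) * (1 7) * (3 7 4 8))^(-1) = ((0 7 3 1 4 8 6 9))^(-1) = (0 9 6 8 4 1 3 7)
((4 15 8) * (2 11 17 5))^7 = ((2 11 17 5)(4 15 8))^7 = (2 5 17 11)(4 15 8)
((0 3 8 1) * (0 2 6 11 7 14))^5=((0 3 8 1 2 6 11 7 14))^5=(0 6 3 11 8 7 1 14 2)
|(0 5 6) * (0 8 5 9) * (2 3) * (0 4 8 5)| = 4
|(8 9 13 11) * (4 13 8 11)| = 2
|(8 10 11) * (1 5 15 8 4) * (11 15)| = 12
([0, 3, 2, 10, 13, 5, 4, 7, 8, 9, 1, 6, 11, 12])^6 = (4 13 12 11 6)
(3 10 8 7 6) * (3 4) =(3 10 8 7 6 4) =[0, 1, 2, 10, 3, 5, 4, 6, 7, 9, 8]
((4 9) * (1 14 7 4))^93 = (1 4 14 9 7)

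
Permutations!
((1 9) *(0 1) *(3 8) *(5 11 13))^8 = (0 9 1)(5 13 11)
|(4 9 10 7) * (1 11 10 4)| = |(1 11 10 7)(4 9)| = 4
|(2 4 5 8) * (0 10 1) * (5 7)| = |(0 10 1)(2 4 7 5 8)| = 15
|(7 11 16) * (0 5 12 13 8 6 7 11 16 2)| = 10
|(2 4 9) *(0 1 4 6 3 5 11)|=9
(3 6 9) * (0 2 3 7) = (0 2 3 6 9 7) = [2, 1, 3, 6, 4, 5, 9, 0, 8, 7]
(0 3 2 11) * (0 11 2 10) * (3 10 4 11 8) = [10, 1, 2, 4, 11, 5, 6, 7, 3, 9, 0, 8] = (0 10)(3 4 11 8)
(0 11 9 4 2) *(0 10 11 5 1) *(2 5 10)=(0 10 11 9 4 5 1)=[10, 0, 2, 3, 5, 1, 6, 7, 8, 4, 11, 9]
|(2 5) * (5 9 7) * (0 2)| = |(0 2 9 7 5)| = 5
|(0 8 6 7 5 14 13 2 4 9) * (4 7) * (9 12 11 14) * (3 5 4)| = |(0 8 6 3 5 9)(2 7 4 12 11 14 13)| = 42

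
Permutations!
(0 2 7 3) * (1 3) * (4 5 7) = (0 2 4 5 7 1 3) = [2, 3, 4, 0, 5, 7, 6, 1]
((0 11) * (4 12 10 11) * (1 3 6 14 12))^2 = (0 1 6 12 11 4 3 14 10) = ((0 4 1 3 6 14 12 10 11))^2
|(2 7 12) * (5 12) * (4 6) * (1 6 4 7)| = 6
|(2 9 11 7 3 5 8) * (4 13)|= 14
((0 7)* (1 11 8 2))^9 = ((0 7)(1 11 8 2))^9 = (0 7)(1 11 8 2)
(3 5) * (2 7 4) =(2 7 4)(3 5) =[0, 1, 7, 5, 2, 3, 6, 4]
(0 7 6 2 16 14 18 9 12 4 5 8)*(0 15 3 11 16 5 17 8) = (0 7 6 2 5)(3 11 16 14 18 9 12 4 17 8 15) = [7, 1, 5, 11, 17, 0, 2, 6, 15, 12, 10, 16, 4, 13, 18, 3, 14, 8, 9]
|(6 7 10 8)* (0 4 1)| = 12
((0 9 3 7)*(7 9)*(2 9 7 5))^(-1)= (0 7 3 9 2 5)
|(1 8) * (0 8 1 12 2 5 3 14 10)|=8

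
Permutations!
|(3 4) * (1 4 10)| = |(1 4 3 10)| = 4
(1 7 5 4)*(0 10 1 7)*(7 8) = [10, 0, 2, 3, 8, 4, 6, 5, 7, 9, 1] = (0 10 1)(4 8 7 5)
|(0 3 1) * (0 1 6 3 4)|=|(0 4)(3 6)|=2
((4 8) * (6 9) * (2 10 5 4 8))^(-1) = (2 4 5 10)(6 9)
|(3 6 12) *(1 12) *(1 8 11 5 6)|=12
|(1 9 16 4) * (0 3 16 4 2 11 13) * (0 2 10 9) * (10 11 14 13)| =24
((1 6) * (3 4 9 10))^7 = (1 6)(3 10 9 4)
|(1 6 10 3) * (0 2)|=|(0 2)(1 6 10 3)|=4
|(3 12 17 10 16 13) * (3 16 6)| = |(3 12 17 10 6)(13 16)| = 10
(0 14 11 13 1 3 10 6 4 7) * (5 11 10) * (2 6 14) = [2, 3, 6, 5, 7, 11, 4, 0, 8, 9, 14, 13, 12, 1, 10] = (0 2 6 4 7)(1 3 5 11 13)(10 14)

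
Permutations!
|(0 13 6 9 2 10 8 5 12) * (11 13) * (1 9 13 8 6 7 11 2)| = 10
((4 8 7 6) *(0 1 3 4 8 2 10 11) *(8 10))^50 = (11)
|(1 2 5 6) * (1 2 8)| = 6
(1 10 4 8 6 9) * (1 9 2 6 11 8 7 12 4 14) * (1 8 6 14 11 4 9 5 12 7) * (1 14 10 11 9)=(1 11 6 2 10 9 5 12)(4 14 8)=[0, 11, 10, 3, 14, 12, 2, 7, 4, 5, 9, 6, 1, 13, 8]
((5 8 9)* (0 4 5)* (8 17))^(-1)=(0 9 8 17 5 4)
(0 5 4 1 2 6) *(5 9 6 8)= (0 9 6)(1 2 8 5 4)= [9, 2, 8, 3, 1, 4, 0, 7, 5, 6]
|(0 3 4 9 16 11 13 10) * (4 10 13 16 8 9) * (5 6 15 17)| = 12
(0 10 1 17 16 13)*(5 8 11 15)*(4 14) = (0 10 1 17 16 13)(4 14)(5 8 11 15) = [10, 17, 2, 3, 14, 8, 6, 7, 11, 9, 1, 15, 12, 0, 4, 5, 13, 16]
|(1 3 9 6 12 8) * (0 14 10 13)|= |(0 14 10 13)(1 3 9 6 12 8)|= 12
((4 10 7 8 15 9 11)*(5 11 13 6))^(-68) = ((4 10 7 8 15 9 13 6 5 11))^(-68) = (4 7 15 13 5)(6 11 10 8 9)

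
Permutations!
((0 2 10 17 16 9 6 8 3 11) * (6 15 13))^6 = ((0 2 10 17 16 9 15 13 6 8 3 11))^6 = (0 15)(2 13)(3 16)(6 10)(8 17)(9 11)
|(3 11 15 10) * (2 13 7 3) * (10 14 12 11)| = 20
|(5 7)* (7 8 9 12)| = |(5 8 9 12 7)| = 5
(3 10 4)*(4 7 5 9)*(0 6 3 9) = (0 6 3 10 7 5)(4 9) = [6, 1, 2, 10, 9, 0, 3, 5, 8, 4, 7]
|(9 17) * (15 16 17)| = |(9 15 16 17)| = 4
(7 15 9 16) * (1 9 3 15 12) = [0, 9, 2, 15, 4, 5, 6, 12, 8, 16, 10, 11, 1, 13, 14, 3, 7] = (1 9 16 7 12)(3 15)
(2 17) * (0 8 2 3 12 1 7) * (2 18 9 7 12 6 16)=(0 8 18 9 7)(1 12)(2 17 3 6 16)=[8, 12, 17, 6, 4, 5, 16, 0, 18, 7, 10, 11, 1, 13, 14, 15, 2, 3, 9]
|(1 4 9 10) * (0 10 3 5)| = 7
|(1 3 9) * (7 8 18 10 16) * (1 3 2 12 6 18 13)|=10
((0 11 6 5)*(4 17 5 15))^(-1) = (0 5 17 4 15 6 11)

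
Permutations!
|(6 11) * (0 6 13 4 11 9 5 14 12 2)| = |(0 6 9 5 14 12 2)(4 11 13)| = 21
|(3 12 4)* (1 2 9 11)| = 12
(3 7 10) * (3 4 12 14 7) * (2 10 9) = [0, 1, 10, 3, 12, 5, 6, 9, 8, 2, 4, 11, 14, 13, 7] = (2 10 4 12 14 7 9)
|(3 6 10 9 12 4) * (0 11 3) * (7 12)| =|(0 11 3 6 10 9 7 12 4)| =9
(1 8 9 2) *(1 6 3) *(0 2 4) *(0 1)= [2, 8, 6, 0, 1, 5, 3, 7, 9, 4]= (0 2 6 3)(1 8 9 4)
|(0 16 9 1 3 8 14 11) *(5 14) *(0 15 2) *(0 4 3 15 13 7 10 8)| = |(0 16 9 1 15 2 4 3)(5 14 11 13 7 10 8)| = 56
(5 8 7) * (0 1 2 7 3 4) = (0 1 2 7 5 8 3 4) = [1, 2, 7, 4, 0, 8, 6, 5, 3]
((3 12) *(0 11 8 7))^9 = (0 11 8 7)(3 12)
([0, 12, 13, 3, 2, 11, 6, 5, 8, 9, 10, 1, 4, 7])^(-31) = [0, 12, 13, 3, 2, 11, 6, 5, 8, 9, 10, 1, 4, 7]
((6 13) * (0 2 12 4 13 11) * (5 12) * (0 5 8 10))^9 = (0 2 8 10)(4 11)(5 13)(6 12)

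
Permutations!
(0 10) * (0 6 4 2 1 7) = [10, 7, 1, 3, 2, 5, 4, 0, 8, 9, 6] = (0 10 6 4 2 1 7)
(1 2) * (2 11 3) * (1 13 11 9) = (1 9)(2 13 11 3) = [0, 9, 13, 2, 4, 5, 6, 7, 8, 1, 10, 3, 12, 11]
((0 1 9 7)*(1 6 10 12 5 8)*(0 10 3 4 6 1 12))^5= ((0 1 9 7 10)(3 4 6)(5 8 12))^5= (3 6 4)(5 12 8)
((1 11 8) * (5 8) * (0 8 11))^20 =(11)(0 1 8) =((0 8 1)(5 11))^20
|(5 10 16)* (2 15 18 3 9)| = |(2 15 18 3 9)(5 10 16)| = 15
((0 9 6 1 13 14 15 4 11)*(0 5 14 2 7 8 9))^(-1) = ((1 13 2 7 8 9 6)(4 11 5 14 15))^(-1) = (1 6 9 8 7 2 13)(4 15 14 5 11)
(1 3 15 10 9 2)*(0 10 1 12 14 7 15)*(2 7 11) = (0 10 9 7 15 1 3)(2 12 14 11) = [10, 3, 12, 0, 4, 5, 6, 15, 8, 7, 9, 2, 14, 13, 11, 1]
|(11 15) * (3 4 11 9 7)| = 6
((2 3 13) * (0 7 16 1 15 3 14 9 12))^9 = (0 9 2 3 1 7 12 14 13 15 16)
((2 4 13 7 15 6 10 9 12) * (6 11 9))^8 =(15)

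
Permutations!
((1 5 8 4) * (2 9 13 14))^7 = (1 4 8 5)(2 14 13 9)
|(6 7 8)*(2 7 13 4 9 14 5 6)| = |(2 7 8)(4 9 14 5 6 13)| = 6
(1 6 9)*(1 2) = (1 6 9 2) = [0, 6, 1, 3, 4, 5, 9, 7, 8, 2]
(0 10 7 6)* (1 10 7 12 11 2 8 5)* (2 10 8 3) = [7, 8, 3, 2, 4, 1, 0, 6, 5, 9, 12, 10, 11] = (0 7 6)(1 8 5)(2 3)(10 12 11)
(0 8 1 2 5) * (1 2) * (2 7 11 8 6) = (0 6 2 5)(7 11 8) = [6, 1, 5, 3, 4, 0, 2, 11, 7, 9, 10, 8]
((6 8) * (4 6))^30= (8)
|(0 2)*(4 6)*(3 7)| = 2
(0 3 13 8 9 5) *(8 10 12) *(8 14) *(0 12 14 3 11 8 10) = (0 11 8 9 5 12 3 13)(10 14) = [11, 1, 2, 13, 4, 12, 6, 7, 9, 5, 14, 8, 3, 0, 10]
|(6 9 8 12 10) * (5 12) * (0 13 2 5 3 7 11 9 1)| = |(0 13 2 5 12 10 6 1)(3 7 11 9 8)| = 40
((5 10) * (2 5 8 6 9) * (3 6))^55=(2 9 6 3 8 10 5)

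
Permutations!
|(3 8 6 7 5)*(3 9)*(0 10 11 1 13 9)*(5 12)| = |(0 10 11 1 13 9 3 8 6 7 12 5)| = 12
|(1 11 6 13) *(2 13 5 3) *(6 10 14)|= 9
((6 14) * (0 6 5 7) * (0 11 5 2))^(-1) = ((0 6 14 2)(5 7 11))^(-1) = (0 2 14 6)(5 11 7)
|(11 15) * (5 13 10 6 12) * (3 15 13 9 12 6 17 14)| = |(3 15 11 13 10 17 14)(5 9 12)| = 21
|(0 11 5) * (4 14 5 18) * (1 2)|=6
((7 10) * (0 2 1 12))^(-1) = ((0 2 1 12)(7 10))^(-1) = (0 12 1 2)(7 10)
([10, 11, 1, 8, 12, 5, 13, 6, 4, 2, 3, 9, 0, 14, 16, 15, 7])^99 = [8, 2, 9, 12, 10, 5, 7, 16, 0, 11, 4, 1, 3, 6, 13, 15, 14]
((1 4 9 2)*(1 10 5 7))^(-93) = ((1 4 9 2 10 5 7))^(-93) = (1 5 2 4 7 10 9)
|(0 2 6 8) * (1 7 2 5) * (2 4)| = |(0 5 1 7 4 2 6 8)| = 8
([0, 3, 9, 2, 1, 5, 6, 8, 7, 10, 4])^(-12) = [0, 1, 2, 3, 4, 5, 6, 7, 8, 9, 10]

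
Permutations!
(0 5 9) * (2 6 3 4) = [5, 1, 6, 4, 2, 9, 3, 7, 8, 0] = (0 5 9)(2 6 3 4)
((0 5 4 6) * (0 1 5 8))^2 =((0 8)(1 5 4 6))^2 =(8)(1 4)(5 6)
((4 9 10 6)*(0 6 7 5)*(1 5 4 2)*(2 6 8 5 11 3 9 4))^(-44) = (0 8 5)(1 7 9 11 2 10 3)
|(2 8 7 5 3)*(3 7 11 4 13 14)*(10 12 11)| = 18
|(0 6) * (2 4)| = 2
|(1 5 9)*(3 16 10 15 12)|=15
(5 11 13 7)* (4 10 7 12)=(4 10 7 5 11 13 12)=[0, 1, 2, 3, 10, 11, 6, 5, 8, 9, 7, 13, 4, 12]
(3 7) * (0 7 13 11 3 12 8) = (0 7 12 8)(3 13 11) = [7, 1, 2, 13, 4, 5, 6, 12, 0, 9, 10, 3, 8, 11]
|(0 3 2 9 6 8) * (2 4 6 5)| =|(0 3 4 6 8)(2 9 5)| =15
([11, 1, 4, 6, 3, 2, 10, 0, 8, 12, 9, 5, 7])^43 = [7, 1, 5, 4, 2, 11, 3, 12, 8, 10, 6, 0, 9]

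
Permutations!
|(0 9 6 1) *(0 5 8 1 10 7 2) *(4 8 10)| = |(0 9 6 4 8 1 5 10 7 2)| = 10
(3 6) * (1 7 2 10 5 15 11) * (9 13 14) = (1 7 2 10 5 15 11)(3 6)(9 13 14) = [0, 7, 10, 6, 4, 15, 3, 2, 8, 13, 5, 1, 12, 14, 9, 11]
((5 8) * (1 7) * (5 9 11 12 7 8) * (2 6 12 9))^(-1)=(1 7 12 6 2 8)(9 11)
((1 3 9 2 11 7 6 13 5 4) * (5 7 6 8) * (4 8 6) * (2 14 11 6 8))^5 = ((1 3 9 14 11 4)(2 6 13 7 8 5))^5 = (1 4 11 14 9 3)(2 5 8 7 13 6)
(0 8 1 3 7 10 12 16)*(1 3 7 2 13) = (0 8 3 2 13 1 7 10 12 16) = [8, 7, 13, 2, 4, 5, 6, 10, 3, 9, 12, 11, 16, 1, 14, 15, 0]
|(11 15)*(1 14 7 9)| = 4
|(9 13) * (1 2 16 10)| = |(1 2 16 10)(9 13)| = 4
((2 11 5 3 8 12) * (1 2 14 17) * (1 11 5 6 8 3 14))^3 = ((1 2 5 14 17 11 6 8 12))^3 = (1 14 6)(2 17 8)(5 11 12)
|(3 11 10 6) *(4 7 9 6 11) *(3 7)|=6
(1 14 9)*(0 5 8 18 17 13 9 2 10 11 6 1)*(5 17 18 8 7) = (18)(0 17 13 9)(1 14 2 10 11 6)(5 7) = [17, 14, 10, 3, 4, 7, 1, 5, 8, 0, 11, 6, 12, 9, 2, 15, 16, 13, 18]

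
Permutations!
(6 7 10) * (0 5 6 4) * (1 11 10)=(0 5 6 7 1 11 10 4)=[5, 11, 2, 3, 0, 6, 7, 1, 8, 9, 4, 10]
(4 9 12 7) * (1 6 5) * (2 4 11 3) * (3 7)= (1 6 5)(2 4 9 12 3)(7 11)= [0, 6, 4, 2, 9, 1, 5, 11, 8, 12, 10, 7, 3]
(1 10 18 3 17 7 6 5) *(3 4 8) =(1 10 18 4 8 3 17 7 6 5) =[0, 10, 2, 17, 8, 1, 5, 6, 3, 9, 18, 11, 12, 13, 14, 15, 16, 7, 4]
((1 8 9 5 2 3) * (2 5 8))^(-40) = ((1 2 3)(8 9))^(-40) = (9)(1 3 2)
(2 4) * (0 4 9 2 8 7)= (0 4 8 7)(2 9)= [4, 1, 9, 3, 8, 5, 6, 0, 7, 2]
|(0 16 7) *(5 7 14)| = 5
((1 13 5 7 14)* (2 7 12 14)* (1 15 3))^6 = ((1 13 5 12 14 15 3)(2 7))^6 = (1 3 15 14 12 5 13)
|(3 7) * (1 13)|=|(1 13)(3 7)|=2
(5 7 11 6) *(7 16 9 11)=[0, 1, 2, 3, 4, 16, 5, 7, 8, 11, 10, 6, 12, 13, 14, 15, 9]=(5 16 9 11 6)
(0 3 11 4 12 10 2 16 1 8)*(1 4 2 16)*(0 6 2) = (0 3 11)(1 8 6 2)(4 12 10 16) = [3, 8, 1, 11, 12, 5, 2, 7, 6, 9, 16, 0, 10, 13, 14, 15, 4]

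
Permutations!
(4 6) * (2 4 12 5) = (2 4 6 12 5) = [0, 1, 4, 3, 6, 2, 12, 7, 8, 9, 10, 11, 5]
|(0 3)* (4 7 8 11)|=4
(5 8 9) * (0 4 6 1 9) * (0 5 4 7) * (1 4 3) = (0 7)(1 9 3)(4 6)(5 8) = [7, 9, 2, 1, 6, 8, 4, 0, 5, 3]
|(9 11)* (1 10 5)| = |(1 10 5)(9 11)| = 6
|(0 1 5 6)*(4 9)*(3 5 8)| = |(0 1 8 3 5 6)(4 9)| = 6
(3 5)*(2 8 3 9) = (2 8 3 5 9) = [0, 1, 8, 5, 4, 9, 6, 7, 3, 2]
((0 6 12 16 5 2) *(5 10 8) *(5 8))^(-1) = (0 2 5 10 16 12 6)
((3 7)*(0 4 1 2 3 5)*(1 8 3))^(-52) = ((0 4 8 3 7 5)(1 2))^(-52) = (0 8 7)(3 5 4)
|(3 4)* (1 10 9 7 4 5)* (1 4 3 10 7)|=|(1 7 3 5 4 10 9)|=7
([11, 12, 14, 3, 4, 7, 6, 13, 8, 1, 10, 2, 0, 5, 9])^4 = (0 9 11 1 2 12 14)(5 7 13)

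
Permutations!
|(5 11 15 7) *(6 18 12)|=|(5 11 15 7)(6 18 12)|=12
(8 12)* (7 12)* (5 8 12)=(12)(5 8 7)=[0, 1, 2, 3, 4, 8, 6, 5, 7, 9, 10, 11, 12]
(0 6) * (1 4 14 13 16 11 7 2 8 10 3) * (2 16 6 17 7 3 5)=(0 17 7 16 11 3 1 4 14 13 6)(2 8 10 5)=[17, 4, 8, 1, 14, 2, 0, 16, 10, 9, 5, 3, 12, 6, 13, 15, 11, 7]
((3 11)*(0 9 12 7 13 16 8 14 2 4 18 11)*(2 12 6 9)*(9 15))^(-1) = (0 3 11 18 4 2)(6 9 15)(7 12 14 8 16 13)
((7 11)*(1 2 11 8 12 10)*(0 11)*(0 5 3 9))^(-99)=((0 11 7 8 12 10 1 2 5 3 9))^(-99)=(12)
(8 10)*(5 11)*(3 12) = (3 12)(5 11)(8 10) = [0, 1, 2, 12, 4, 11, 6, 7, 10, 9, 8, 5, 3]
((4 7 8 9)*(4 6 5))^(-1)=(4 5 6 9 8 7)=((4 7 8 9 6 5))^(-1)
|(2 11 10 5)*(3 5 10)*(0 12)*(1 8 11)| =6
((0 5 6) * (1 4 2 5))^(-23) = (0 1 4 2 5 6)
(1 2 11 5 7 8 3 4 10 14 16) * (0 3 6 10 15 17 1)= (0 3 4 15 17 1 2 11 5 7 8 6 10 14 16)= [3, 2, 11, 4, 15, 7, 10, 8, 6, 9, 14, 5, 12, 13, 16, 17, 0, 1]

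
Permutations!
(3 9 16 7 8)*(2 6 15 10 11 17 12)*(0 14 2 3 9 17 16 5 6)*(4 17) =(0 14 2)(3 4 17 12)(5 6 15 10 11 16 7 8 9) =[14, 1, 0, 4, 17, 6, 15, 8, 9, 5, 11, 16, 3, 13, 2, 10, 7, 12]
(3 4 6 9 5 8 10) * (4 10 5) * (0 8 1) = [8, 0, 2, 10, 6, 1, 9, 7, 5, 4, 3] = (0 8 5 1)(3 10)(4 6 9)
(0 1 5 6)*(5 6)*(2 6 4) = (0 1 4 2 6) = [1, 4, 6, 3, 2, 5, 0]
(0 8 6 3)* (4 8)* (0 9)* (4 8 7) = [8, 1, 2, 9, 7, 5, 3, 4, 6, 0] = (0 8 6 3 9)(4 7)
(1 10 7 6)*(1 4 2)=[0, 10, 1, 3, 2, 5, 4, 6, 8, 9, 7]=(1 10 7 6 4 2)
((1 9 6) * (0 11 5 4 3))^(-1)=(0 3 4 5 11)(1 6 9)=((0 11 5 4 3)(1 9 6))^(-1)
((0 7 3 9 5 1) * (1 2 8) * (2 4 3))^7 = ((0 7 2 8 1)(3 9 5 4))^7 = (0 2 1 7 8)(3 4 5 9)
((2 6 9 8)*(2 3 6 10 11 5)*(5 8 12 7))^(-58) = ((2 10 11 8 3 6 9 12 7 5))^(-58) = (2 11 3 9 7)(5 10 8 6 12)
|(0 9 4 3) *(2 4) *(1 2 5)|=|(0 9 5 1 2 4 3)|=7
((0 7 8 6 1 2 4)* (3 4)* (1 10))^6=(0 2 6)(1 8 4)(3 10 7)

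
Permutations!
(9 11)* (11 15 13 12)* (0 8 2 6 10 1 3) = (0 8 2 6 10 1 3)(9 15 13 12 11) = [8, 3, 6, 0, 4, 5, 10, 7, 2, 15, 1, 9, 11, 12, 14, 13]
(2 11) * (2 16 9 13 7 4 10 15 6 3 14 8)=(2 11 16 9 13 7 4 10 15 6 3 14 8)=[0, 1, 11, 14, 10, 5, 3, 4, 2, 13, 15, 16, 12, 7, 8, 6, 9]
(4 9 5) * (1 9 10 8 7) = (1 9 5 4 10 8 7) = [0, 9, 2, 3, 10, 4, 6, 1, 7, 5, 8]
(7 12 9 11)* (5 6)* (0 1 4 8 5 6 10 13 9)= (0 1 4 8 5 10 13 9 11 7 12)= [1, 4, 2, 3, 8, 10, 6, 12, 5, 11, 13, 7, 0, 9]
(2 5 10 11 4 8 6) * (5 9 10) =(2 9 10 11 4 8 6) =[0, 1, 9, 3, 8, 5, 2, 7, 6, 10, 11, 4]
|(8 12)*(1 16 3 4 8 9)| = |(1 16 3 4 8 12 9)| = 7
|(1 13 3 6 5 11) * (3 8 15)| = 8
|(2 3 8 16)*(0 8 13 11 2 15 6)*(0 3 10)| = |(0 8 16 15 6 3 13 11 2 10)| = 10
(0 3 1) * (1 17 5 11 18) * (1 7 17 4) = (0 3 4 1)(5 11 18 7 17) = [3, 0, 2, 4, 1, 11, 6, 17, 8, 9, 10, 18, 12, 13, 14, 15, 16, 5, 7]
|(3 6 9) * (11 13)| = 6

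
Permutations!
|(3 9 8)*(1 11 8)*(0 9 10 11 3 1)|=10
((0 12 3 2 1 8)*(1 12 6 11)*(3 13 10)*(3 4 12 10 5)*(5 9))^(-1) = (0 8 1 11 6)(2 3 5 9 13 12 4 10)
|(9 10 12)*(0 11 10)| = |(0 11 10 12 9)| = 5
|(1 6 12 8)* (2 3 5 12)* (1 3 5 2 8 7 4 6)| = 8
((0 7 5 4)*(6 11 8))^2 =(0 5)(4 7)(6 8 11)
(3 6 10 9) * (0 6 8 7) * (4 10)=(0 6 4 10 9 3 8 7)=[6, 1, 2, 8, 10, 5, 4, 0, 7, 3, 9]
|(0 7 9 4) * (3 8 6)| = 12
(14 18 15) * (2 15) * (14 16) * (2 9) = [0, 1, 15, 3, 4, 5, 6, 7, 8, 2, 10, 11, 12, 13, 18, 16, 14, 17, 9] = (2 15 16 14 18 9)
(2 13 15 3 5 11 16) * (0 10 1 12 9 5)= (0 10 1 12 9 5 11 16 2 13 15 3)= [10, 12, 13, 0, 4, 11, 6, 7, 8, 5, 1, 16, 9, 15, 14, 3, 2]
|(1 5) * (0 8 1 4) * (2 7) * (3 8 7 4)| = |(0 7 2 4)(1 5 3 8)| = 4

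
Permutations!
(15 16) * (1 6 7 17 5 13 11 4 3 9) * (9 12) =(1 6 7 17 5 13 11 4 3 12 9)(15 16) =[0, 6, 2, 12, 3, 13, 7, 17, 8, 1, 10, 4, 9, 11, 14, 16, 15, 5]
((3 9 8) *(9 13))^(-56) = (13)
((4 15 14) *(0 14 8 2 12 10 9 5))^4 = (0 8 9 4 12)(2 5 15 10 14)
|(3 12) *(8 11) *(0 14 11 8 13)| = 4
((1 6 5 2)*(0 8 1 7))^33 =((0 8 1 6 5 2 7))^33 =(0 2 6 8 7 5 1)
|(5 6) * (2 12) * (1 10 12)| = 4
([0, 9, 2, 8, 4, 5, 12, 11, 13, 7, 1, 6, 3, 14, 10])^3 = (1 11 3 14 9 6 8 10 7 12 13)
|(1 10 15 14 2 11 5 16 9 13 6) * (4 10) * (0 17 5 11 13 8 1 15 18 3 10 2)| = 39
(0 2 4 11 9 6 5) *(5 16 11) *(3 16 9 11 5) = (0 2 4 3 16 5)(6 9) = [2, 1, 4, 16, 3, 0, 9, 7, 8, 6, 10, 11, 12, 13, 14, 15, 5]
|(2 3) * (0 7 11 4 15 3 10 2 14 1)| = |(0 7 11 4 15 3 14 1)(2 10)| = 8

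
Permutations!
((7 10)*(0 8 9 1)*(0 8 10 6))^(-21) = ((0 10 7 6)(1 8 9))^(-21) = (0 6 7 10)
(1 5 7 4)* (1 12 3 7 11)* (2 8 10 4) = (1 5 11)(2 8 10 4 12 3 7) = [0, 5, 8, 7, 12, 11, 6, 2, 10, 9, 4, 1, 3]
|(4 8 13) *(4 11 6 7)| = 6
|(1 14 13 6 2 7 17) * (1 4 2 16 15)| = |(1 14 13 6 16 15)(2 7 17 4)| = 12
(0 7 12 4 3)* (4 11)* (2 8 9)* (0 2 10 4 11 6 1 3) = [7, 3, 8, 2, 0, 5, 1, 12, 9, 10, 4, 11, 6] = (0 7 12 6 1 3 2 8 9 10 4)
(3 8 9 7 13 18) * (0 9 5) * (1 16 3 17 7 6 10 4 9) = [1, 16, 2, 8, 9, 0, 10, 13, 5, 6, 4, 11, 12, 18, 14, 15, 3, 7, 17] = (0 1 16 3 8 5)(4 9 6 10)(7 13 18 17)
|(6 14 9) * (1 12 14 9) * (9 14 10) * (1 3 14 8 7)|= 14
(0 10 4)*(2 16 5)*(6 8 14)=(0 10 4)(2 16 5)(6 8 14)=[10, 1, 16, 3, 0, 2, 8, 7, 14, 9, 4, 11, 12, 13, 6, 15, 5]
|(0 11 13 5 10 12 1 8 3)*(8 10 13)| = |(0 11 8 3)(1 10 12)(5 13)| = 12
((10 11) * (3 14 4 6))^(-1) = (3 6 4 14)(10 11)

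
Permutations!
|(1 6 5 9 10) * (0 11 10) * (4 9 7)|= |(0 11 10 1 6 5 7 4 9)|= 9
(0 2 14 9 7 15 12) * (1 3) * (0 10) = (0 2 14 9 7 15 12 10)(1 3) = [2, 3, 14, 1, 4, 5, 6, 15, 8, 7, 0, 11, 10, 13, 9, 12]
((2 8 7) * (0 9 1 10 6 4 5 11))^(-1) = ((0 9 1 10 6 4 5 11)(2 8 7))^(-1) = (0 11 5 4 6 10 1 9)(2 7 8)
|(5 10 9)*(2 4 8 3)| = 12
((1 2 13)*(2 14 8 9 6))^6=((1 14 8 9 6 2 13))^6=(1 13 2 6 9 8 14)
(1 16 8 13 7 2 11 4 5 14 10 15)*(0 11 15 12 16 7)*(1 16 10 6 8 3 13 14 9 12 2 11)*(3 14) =(0 1 7 11 4 5 9 12 10 2 15 16 14 6 8 3 13) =[1, 7, 15, 13, 5, 9, 8, 11, 3, 12, 2, 4, 10, 0, 6, 16, 14]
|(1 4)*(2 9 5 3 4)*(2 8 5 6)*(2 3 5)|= |(1 8 2 9 6 3 4)|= 7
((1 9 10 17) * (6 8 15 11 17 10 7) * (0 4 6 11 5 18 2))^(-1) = ((0 4 6 8 15 5 18 2)(1 9 7 11 17))^(-1) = (0 2 18 5 15 8 6 4)(1 17 11 7 9)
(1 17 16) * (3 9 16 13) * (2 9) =(1 17 13 3 2 9 16) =[0, 17, 9, 2, 4, 5, 6, 7, 8, 16, 10, 11, 12, 3, 14, 15, 1, 13]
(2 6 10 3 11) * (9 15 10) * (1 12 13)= (1 12 13)(2 6 9 15 10 3 11)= [0, 12, 6, 11, 4, 5, 9, 7, 8, 15, 3, 2, 13, 1, 14, 10]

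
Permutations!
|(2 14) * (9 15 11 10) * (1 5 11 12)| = |(1 5 11 10 9 15 12)(2 14)| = 14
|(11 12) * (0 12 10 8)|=5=|(0 12 11 10 8)|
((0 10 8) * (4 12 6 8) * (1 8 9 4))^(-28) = ((0 10 1 8)(4 12 6 9))^(-28) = (12)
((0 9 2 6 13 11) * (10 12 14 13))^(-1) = (0 11 13 14 12 10 6 2 9)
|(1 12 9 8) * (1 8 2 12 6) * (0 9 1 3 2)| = |(0 9)(1 6 3 2 12)| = 10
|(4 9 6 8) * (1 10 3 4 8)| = 6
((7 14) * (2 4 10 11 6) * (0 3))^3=(0 3)(2 11 4 6 10)(7 14)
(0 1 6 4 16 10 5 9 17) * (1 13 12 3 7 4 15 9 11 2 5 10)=[13, 6, 5, 7, 16, 11, 15, 4, 8, 17, 10, 2, 3, 12, 14, 9, 1, 0]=(0 13 12 3 7 4 16 1 6 15 9 17)(2 5 11)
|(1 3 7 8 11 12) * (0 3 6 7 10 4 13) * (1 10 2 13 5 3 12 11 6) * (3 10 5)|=|(0 12 5 10 4 3 2 13)(6 7 8)|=24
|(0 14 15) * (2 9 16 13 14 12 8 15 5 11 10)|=8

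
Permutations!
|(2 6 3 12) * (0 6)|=5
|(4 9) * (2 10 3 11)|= 4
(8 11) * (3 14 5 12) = (3 14 5 12)(8 11) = [0, 1, 2, 14, 4, 12, 6, 7, 11, 9, 10, 8, 3, 13, 5]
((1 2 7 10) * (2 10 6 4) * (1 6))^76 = (1 2 6)(4 10 7)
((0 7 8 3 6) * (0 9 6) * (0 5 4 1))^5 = (0 4 3 7 1 5 8)(6 9)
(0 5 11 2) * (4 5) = (0 4 5 11 2) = [4, 1, 0, 3, 5, 11, 6, 7, 8, 9, 10, 2]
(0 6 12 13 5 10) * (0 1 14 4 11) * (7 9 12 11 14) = (0 6 11)(1 7 9 12 13 5 10)(4 14) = [6, 7, 2, 3, 14, 10, 11, 9, 8, 12, 1, 0, 13, 5, 4]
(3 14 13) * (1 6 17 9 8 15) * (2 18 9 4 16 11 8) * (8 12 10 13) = (1 6 17 4 16 11 12 10 13 3 14 8 15)(2 18 9) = [0, 6, 18, 14, 16, 5, 17, 7, 15, 2, 13, 12, 10, 3, 8, 1, 11, 4, 9]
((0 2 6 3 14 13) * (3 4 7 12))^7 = (0 14 12 4 2 13 3 7 6)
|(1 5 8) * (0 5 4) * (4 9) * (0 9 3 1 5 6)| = 2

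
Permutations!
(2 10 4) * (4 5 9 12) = (2 10 5 9 12 4) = [0, 1, 10, 3, 2, 9, 6, 7, 8, 12, 5, 11, 4]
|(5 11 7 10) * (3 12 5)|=6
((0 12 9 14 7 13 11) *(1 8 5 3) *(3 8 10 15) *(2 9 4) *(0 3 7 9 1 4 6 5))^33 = (0 5 12 8 6)(1 3 7)(2 11 15)(4 13 10)(9 14)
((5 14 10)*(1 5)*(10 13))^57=((1 5 14 13 10))^57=(1 14 10 5 13)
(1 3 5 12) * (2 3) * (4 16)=(1 2 3 5 12)(4 16)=[0, 2, 3, 5, 16, 12, 6, 7, 8, 9, 10, 11, 1, 13, 14, 15, 4]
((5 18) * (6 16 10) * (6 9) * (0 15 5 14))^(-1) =((0 15 5 18 14)(6 16 10 9))^(-1) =(0 14 18 5 15)(6 9 10 16)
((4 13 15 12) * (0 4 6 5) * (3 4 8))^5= ((0 8 3 4 13 15 12 6 5))^5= (0 15 8 12 3 6 4 5 13)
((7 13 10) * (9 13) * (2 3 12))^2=((2 3 12)(7 9 13 10))^2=(2 12 3)(7 13)(9 10)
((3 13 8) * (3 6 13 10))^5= (3 10)(6 8 13)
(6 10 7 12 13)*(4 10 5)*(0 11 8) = (0 11 8)(4 10 7 12 13 6 5) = [11, 1, 2, 3, 10, 4, 5, 12, 0, 9, 7, 8, 13, 6]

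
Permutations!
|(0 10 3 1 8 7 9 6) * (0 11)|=9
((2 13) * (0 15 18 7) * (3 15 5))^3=(0 15)(2 13)(3 7)(5 18)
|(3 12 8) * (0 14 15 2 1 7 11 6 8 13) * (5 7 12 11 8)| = |(0 14 15 2 1 12 13)(3 11 6 5 7 8)| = 42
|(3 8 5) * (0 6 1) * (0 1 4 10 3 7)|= |(0 6 4 10 3 8 5 7)|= 8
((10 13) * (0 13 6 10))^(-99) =((0 13)(6 10))^(-99) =(0 13)(6 10)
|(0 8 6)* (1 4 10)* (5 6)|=12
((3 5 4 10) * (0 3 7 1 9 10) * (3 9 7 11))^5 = (0 5 11 9 4 3 10)(1 7)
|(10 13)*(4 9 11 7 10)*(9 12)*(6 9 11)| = 6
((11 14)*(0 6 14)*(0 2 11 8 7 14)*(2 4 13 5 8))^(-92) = ((0 6)(2 11 4 13 5 8 7 14))^(-92) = (2 5)(4 7)(8 11)(13 14)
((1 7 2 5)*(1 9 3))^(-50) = (1 9 2)(3 5 7)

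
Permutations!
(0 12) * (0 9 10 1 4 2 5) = (0 12 9 10 1 4 2 5) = [12, 4, 5, 3, 2, 0, 6, 7, 8, 10, 1, 11, 9]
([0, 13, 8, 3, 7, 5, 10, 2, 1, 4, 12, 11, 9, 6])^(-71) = [0, 8, 7, 3, 9, 5, 13, 4, 2, 12, 6, 11, 10, 1]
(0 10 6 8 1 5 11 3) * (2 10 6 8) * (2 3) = (0 6 3)(1 5 11 2 10 8) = [6, 5, 10, 0, 4, 11, 3, 7, 1, 9, 8, 2]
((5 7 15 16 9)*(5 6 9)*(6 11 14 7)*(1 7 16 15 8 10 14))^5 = (1 16)(5 7)(6 8)(9 10)(11 14) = ((1 7 8 10 14 16 5 6 9 11))^5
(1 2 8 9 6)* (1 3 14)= [0, 2, 8, 14, 4, 5, 3, 7, 9, 6, 10, 11, 12, 13, 1]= (1 2 8 9 6 3 14)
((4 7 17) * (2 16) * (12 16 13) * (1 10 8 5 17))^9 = (1 8 17 7 10 5 4)(2 13 12 16)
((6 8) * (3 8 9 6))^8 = (9)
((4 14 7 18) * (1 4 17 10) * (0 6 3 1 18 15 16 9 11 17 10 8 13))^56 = ((0 6 3 1 4 14 7 15 16 9 11 17 8 13)(10 18))^56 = (18)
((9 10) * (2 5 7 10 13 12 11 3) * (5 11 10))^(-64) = ((2 11 3)(5 7)(9 13 12 10))^(-64) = (13)(2 3 11)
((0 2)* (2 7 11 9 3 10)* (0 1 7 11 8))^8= (0 8 7 1 2 10 3 9 11)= ((0 11 9 3 10 2 1 7 8))^8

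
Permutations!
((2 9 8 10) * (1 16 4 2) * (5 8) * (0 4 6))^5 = ((0 4 2 9 5 8 10 1 16 6))^5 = (0 8)(1 2)(4 10)(5 6)(9 16)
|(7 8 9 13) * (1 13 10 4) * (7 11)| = 8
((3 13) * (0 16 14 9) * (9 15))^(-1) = ((0 16 14 15 9)(3 13))^(-1) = (0 9 15 14 16)(3 13)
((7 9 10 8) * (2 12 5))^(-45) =((2 12 5)(7 9 10 8))^(-45) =(12)(7 8 10 9)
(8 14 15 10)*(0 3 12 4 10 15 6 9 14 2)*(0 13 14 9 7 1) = (15)(0 3 12 4 10 8 2 13 14 6 7 1) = [3, 0, 13, 12, 10, 5, 7, 1, 2, 9, 8, 11, 4, 14, 6, 15]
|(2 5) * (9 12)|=2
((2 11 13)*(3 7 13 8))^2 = ((2 11 8 3 7 13))^2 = (2 8 7)(3 13 11)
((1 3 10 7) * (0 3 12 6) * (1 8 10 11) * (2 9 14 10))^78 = (14)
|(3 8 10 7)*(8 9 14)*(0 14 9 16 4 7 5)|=|(0 14 8 10 5)(3 16 4 7)|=20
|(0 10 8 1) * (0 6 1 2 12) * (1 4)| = 15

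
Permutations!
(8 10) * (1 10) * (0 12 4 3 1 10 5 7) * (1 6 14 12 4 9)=(0 4 3 6 14 12 9 1 5 7)(8 10)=[4, 5, 2, 6, 3, 7, 14, 0, 10, 1, 8, 11, 9, 13, 12]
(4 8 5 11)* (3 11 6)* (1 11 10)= (1 11 4 8 5 6 3 10)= [0, 11, 2, 10, 8, 6, 3, 7, 5, 9, 1, 4]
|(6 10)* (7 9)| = |(6 10)(7 9)| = 2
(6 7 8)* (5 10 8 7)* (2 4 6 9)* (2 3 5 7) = [0, 1, 4, 5, 6, 10, 7, 2, 9, 3, 8] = (2 4 6 7)(3 5 10 8 9)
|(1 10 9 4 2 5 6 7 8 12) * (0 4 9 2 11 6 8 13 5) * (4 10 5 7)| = 12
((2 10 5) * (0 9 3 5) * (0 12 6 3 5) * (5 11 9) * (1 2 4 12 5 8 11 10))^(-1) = (0 3 6 12 4 5 10 9 11 8)(1 2)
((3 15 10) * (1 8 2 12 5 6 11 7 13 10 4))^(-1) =((1 8 2 12 5 6 11 7 13 10 3 15 4))^(-1) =(1 4 15 3 10 13 7 11 6 5 12 2 8)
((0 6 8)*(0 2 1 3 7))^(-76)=(0 6 8 2 1 3 7)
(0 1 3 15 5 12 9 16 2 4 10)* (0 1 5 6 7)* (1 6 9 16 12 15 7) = [5, 3, 4, 7, 10, 15, 1, 0, 8, 12, 6, 11, 16, 13, 14, 9, 2] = (0 5 15 9 12 16 2 4 10 6 1 3 7)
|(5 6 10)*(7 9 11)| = |(5 6 10)(7 9 11)| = 3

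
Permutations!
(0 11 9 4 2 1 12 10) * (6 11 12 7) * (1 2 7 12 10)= [10, 12, 2, 3, 7, 5, 11, 6, 8, 4, 0, 9, 1]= (0 10)(1 12)(4 7 6 11 9)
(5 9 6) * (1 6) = (1 6 5 9) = [0, 6, 2, 3, 4, 9, 5, 7, 8, 1]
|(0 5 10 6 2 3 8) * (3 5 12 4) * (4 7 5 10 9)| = |(0 12 7 5 9 4 3 8)(2 10 6)| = 24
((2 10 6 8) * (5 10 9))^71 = ((2 9 5 10 6 8))^71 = (2 8 6 10 5 9)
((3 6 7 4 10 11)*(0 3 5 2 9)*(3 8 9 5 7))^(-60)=(11)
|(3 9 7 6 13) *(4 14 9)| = 7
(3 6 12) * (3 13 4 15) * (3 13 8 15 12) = [0, 1, 2, 6, 12, 5, 3, 7, 15, 9, 10, 11, 8, 4, 14, 13] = (3 6)(4 12 8 15 13)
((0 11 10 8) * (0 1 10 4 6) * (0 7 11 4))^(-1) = (0 11 7 6 4)(1 8 10) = ((0 4 6 7 11)(1 10 8))^(-1)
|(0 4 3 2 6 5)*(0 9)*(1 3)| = 8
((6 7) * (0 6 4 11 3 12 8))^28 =((0 6 7 4 11 3 12 8))^28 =(0 11)(3 6)(4 8)(7 12)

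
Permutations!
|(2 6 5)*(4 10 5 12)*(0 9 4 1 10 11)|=12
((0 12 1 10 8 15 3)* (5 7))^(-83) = (0 12 1 10 8 15 3)(5 7)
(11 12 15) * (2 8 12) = (2 8 12 15 11) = [0, 1, 8, 3, 4, 5, 6, 7, 12, 9, 10, 2, 15, 13, 14, 11]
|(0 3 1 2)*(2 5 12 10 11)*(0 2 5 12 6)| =|(0 3 1 12 10 11 5 6)| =8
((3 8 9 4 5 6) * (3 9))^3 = (3 8)(4 9 6 5)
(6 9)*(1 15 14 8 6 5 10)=(1 15 14 8 6 9 5 10)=[0, 15, 2, 3, 4, 10, 9, 7, 6, 5, 1, 11, 12, 13, 8, 14]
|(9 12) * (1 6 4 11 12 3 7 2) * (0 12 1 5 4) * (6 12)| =18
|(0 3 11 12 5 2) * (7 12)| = 7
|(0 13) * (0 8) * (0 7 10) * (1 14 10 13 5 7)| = 8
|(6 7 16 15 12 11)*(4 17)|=6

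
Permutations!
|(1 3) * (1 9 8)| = 4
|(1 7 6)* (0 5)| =6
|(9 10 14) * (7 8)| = 6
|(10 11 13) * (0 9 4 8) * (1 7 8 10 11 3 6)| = 18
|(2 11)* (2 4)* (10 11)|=|(2 10 11 4)|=4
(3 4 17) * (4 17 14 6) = (3 17)(4 14 6) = [0, 1, 2, 17, 14, 5, 4, 7, 8, 9, 10, 11, 12, 13, 6, 15, 16, 3]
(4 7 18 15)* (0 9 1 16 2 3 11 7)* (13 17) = (0 9 1 16 2 3 11 7 18 15 4)(13 17) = [9, 16, 3, 11, 0, 5, 6, 18, 8, 1, 10, 7, 12, 17, 14, 4, 2, 13, 15]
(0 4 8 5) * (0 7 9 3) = (0 4 8 5 7 9 3) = [4, 1, 2, 0, 8, 7, 6, 9, 5, 3]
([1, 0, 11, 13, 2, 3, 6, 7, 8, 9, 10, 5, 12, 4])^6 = [0, 1, 2, 3, 4, 5, 6, 7, 8, 9, 10, 11, 12, 13]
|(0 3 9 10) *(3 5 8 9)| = 5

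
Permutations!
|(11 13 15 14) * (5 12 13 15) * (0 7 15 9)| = 6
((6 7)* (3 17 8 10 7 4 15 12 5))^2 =(3 8 7 4 12)(5 17 10 6 15)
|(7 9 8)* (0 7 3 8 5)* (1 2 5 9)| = |(9)(0 7 1 2 5)(3 8)| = 10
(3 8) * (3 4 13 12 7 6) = [0, 1, 2, 8, 13, 5, 3, 6, 4, 9, 10, 11, 7, 12] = (3 8 4 13 12 7 6)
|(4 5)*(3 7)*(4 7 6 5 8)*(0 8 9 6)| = |(0 8 4 9 6 5 7 3)| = 8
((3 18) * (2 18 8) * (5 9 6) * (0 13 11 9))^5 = (0 5 6 9 11 13)(2 18 3 8)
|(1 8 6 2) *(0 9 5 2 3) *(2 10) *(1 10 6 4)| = 30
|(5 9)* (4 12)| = |(4 12)(5 9)| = 2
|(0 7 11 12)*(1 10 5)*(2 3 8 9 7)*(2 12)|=|(0 12)(1 10 5)(2 3 8 9 7 11)|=6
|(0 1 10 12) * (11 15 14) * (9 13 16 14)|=|(0 1 10 12)(9 13 16 14 11 15)|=12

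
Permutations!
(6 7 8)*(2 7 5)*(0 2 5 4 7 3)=(0 2 3)(4 7 8 6)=[2, 1, 3, 0, 7, 5, 4, 8, 6]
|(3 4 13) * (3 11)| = |(3 4 13 11)| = 4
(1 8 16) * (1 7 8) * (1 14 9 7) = (1 14 9 7 8 16) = [0, 14, 2, 3, 4, 5, 6, 8, 16, 7, 10, 11, 12, 13, 9, 15, 1]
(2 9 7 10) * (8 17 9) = (2 8 17 9 7 10) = [0, 1, 8, 3, 4, 5, 6, 10, 17, 7, 2, 11, 12, 13, 14, 15, 16, 9]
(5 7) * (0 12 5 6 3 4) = (0 12 5 7 6 3 4) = [12, 1, 2, 4, 0, 7, 3, 6, 8, 9, 10, 11, 5]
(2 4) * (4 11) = (2 11 4) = [0, 1, 11, 3, 2, 5, 6, 7, 8, 9, 10, 4]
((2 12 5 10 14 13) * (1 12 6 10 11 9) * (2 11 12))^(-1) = (1 9 11 13 14 10 6 2)(5 12)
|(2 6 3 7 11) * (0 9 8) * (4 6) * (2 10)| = 21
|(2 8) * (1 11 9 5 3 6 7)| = |(1 11 9 5 3 6 7)(2 8)| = 14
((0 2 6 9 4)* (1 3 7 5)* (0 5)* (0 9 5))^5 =((0 2 6 5 1 3 7 9 4))^5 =(0 3 2 7 6 9 5 4 1)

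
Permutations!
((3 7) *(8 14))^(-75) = ((3 7)(8 14))^(-75) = (3 7)(8 14)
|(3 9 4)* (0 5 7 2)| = 12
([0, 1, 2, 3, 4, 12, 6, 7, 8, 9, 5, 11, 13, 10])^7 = [0, 1, 2, 3, 4, 10, 6, 7, 8, 9, 13, 11, 5, 12]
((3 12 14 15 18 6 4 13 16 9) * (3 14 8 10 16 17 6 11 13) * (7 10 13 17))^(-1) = (3 4 6 17 11 18 15 14 9 16 10 7 13 8 12)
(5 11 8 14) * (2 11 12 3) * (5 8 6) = (2 11 6 5 12 3)(8 14) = [0, 1, 11, 2, 4, 12, 5, 7, 14, 9, 10, 6, 3, 13, 8]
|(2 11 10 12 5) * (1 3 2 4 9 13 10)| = |(1 3 2 11)(4 9 13 10 12 5)| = 12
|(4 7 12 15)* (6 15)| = |(4 7 12 6 15)| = 5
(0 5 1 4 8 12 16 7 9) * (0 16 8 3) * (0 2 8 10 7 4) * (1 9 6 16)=[5, 0, 8, 2, 3, 9, 16, 6, 12, 1, 7, 11, 10, 13, 14, 15, 4]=(0 5 9 1)(2 8 12 10 7 6 16 4 3)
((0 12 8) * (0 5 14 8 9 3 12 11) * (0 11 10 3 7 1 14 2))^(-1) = (0 2 5 8 14 1 7 9 12 3 10)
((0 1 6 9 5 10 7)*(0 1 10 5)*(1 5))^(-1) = (0 9 6 1 5 7 10)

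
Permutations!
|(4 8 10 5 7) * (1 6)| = |(1 6)(4 8 10 5 7)| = 10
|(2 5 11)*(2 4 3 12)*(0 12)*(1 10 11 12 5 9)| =|(0 5 12 2 9 1 10 11 4 3)| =10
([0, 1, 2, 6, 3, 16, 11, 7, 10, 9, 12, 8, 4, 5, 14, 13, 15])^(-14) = [0, 1, 2, 3, 4, 15, 6, 7, 8, 9, 10, 11, 12, 16, 14, 5, 13]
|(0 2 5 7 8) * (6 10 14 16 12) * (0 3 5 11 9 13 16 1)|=44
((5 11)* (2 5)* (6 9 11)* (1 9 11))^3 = (1 9)(2 11 6 5)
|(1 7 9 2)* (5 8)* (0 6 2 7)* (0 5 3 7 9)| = 8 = |(9)(0 6 2 1 5 8 3 7)|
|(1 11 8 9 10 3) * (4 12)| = 6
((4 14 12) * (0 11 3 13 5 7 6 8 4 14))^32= (14)(0 7 11 6 3 8 13 4 5)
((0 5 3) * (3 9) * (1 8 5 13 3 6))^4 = (0 13 3)(1 6 9 5 8)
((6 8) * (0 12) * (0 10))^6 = ((0 12 10)(6 8))^6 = (12)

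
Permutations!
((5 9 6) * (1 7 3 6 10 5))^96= ((1 7 3 6)(5 9 10))^96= (10)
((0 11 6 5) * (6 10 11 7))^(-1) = (0 5 6 7)(10 11)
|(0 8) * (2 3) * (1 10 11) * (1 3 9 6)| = |(0 8)(1 10 11 3 2 9 6)| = 14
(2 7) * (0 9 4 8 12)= (0 9 4 8 12)(2 7)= [9, 1, 7, 3, 8, 5, 6, 2, 12, 4, 10, 11, 0]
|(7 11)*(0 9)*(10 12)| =|(0 9)(7 11)(10 12)| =2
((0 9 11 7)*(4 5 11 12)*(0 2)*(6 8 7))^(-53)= ((0 9 12 4 5 11 6 8 7 2))^(-53)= (0 8 5 9 7 11 12 2 6 4)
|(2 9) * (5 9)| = 3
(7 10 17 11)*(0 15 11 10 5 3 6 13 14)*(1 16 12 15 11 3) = [11, 16, 2, 6, 4, 1, 13, 5, 8, 9, 17, 7, 15, 14, 0, 3, 12, 10] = (0 11 7 5 1 16 12 15 3 6 13 14)(10 17)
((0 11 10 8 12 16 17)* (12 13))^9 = (0 11 10 8 13 12 16 17)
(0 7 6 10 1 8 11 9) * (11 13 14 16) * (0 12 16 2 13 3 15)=(0 7 6 10 1 8 3 15)(2 13 14)(9 12 16 11)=[7, 8, 13, 15, 4, 5, 10, 6, 3, 12, 1, 9, 16, 14, 2, 0, 11]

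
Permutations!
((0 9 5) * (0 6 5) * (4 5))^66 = (9)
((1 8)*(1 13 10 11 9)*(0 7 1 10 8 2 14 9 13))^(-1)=((0 7 1 2 14 9 10 11 13 8))^(-1)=(0 8 13 11 10 9 14 2 1 7)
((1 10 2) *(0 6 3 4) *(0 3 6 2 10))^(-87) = ((10)(0 2 1)(3 4))^(-87) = (10)(3 4)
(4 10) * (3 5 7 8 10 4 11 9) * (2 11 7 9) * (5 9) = [0, 1, 11, 9, 4, 5, 6, 8, 10, 3, 7, 2] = (2 11)(3 9)(7 8 10)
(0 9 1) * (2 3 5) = (0 9 1)(2 3 5) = [9, 0, 3, 5, 4, 2, 6, 7, 8, 1]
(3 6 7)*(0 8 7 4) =(0 8 7 3 6 4) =[8, 1, 2, 6, 0, 5, 4, 3, 7]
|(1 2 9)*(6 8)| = 6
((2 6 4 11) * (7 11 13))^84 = (13)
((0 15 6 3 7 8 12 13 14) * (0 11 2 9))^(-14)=(0 2 14 12 7 6)(3 15 9 11 13 8)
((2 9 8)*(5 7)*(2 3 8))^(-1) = (2 9)(3 8)(5 7)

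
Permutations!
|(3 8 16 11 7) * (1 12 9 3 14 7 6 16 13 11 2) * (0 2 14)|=|(0 2 1 12 9 3 8 13 11 6 16 14 7)|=13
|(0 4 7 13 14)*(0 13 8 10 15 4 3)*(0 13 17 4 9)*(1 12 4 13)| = 30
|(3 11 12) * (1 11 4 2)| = 6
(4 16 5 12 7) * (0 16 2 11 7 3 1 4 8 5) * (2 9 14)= (0 16)(1 4 9 14 2 11 7 8 5 12 3)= [16, 4, 11, 1, 9, 12, 6, 8, 5, 14, 10, 7, 3, 13, 2, 15, 0]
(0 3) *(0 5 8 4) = (0 3 5 8 4) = [3, 1, 2, 5, 0, 8, 6, 7, 4]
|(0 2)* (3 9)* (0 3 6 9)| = |(0 2 3)(6 9)| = 6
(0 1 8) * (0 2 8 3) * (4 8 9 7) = (0 1 3)(2 9 7 4 8) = [1, 3, 9, 0, 8, 5, 6, 4, 2, 7]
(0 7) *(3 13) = [7, 1, 2, 13, 4, 5, 6, 0, 8, 9, 10, 11, 12, 3] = (0 7)(3 13)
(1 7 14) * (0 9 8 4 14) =(0 9 8 4 14 1 7) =[9, 7, 2, 3, 14, 5, 6, 0, 4, 8, 10, 11, 12, 13, 1]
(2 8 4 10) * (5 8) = [0, 1, 5, 3, 10, 8, 6, 7, 4, 9, 2] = (2 5 8 4 10)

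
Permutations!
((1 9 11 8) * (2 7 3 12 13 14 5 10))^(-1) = (1 8 11 9)(2 10 5 14 13 12 3 7)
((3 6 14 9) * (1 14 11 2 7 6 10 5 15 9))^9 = (1 14)(2 7 6 11)(3 9 15 5 10)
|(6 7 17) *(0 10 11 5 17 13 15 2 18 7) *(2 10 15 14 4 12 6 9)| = 15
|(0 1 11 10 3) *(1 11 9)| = 4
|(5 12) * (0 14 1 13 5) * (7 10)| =6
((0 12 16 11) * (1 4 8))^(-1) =((0 12 16 11)(1 4 8))^(-1) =(0 11 16 12)(1 8 4)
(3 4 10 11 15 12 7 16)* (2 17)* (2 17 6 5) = (17)(2 6 5)(3 4 10 11 15 12 7 16) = [0, 1, 6, 4, 10, 2, 5, 16, 8, 9, 11, 15, 7, 13, 14, 12, 3, 17]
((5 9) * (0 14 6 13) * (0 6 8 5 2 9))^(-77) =(0 5 8 14)(2 9)(6 13)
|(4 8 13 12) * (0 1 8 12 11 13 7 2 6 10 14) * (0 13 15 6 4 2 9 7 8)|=6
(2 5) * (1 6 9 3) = [0, 6, 5, 1, 4, 2, 9, 7, 8, 3] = (1 6 9 3)(2 5)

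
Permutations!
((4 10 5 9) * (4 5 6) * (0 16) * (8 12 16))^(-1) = ((0 8 12 16)(4 10 6)(5 9))^(-1) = (0 16 12 8)(4 6 10)(5 9)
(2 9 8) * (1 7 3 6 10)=(1 7 3 6 10)(2 9 8)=[0, 7, 9, 6, 4, 5, 10, 3, 2, 8, 1]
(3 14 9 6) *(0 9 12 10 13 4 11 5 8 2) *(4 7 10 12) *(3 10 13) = (0 9 6 10 3 14 4 11 5 8 2)(7 13) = [9, 1, 0, 14, 11, 8, 10, 13, 2, 6, 3, 5, 12, 7, 4]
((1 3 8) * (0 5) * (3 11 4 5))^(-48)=((0 3 8 1 11 4 5))^(-48)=(0 3 8 1 11 4 5)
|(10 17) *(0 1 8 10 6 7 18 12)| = 9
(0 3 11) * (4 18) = (0 3 11)(4 18) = [3, 1, 2, 11, 18, 5, 6, 7, 8, 9, 10, 0, 12, 13, 14, 15, 16, 17, 4]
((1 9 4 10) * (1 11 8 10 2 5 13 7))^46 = (1 5 9 13 4 7 2)(8 10 11)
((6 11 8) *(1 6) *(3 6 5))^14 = (1 3 11)(5 6 8)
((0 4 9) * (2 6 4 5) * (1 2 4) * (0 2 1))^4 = (0 2 4)(5 6 9)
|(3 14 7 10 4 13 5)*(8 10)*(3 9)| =|(3 14 7 8 10 4 13 5 9)| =9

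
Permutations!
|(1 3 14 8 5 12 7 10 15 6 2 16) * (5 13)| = |(1 3 14 8 13 5 12 7 10 15 6 2 16)| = 13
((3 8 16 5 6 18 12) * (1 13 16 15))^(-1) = ((1 13 16 5 6 18 12 3 8 15))^(-1) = (1 15 8 3 12 18 6 5 16 13)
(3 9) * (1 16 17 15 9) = (1 16 17 15 9 3) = [0, 16, 2, 1, 4, 5, 6, 7, 8, 3, 10, 11, 12, 13, 14, 9, 17, 15]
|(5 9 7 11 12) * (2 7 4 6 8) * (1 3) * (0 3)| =9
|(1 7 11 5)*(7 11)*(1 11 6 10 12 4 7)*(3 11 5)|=6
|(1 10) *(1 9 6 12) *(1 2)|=|(1 10 9 6 12 2)|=6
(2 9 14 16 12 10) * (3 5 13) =(2 9 14 16 12 10)(3 5 13) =[0, 1, 9, 5, 4, 13, 6, 7, 8, 14, 2, 11, 10, 3, 16, 15, 12]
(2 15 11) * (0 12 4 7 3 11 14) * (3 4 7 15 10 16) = (0 12 7 4 15 14)(2 10 16 3 11) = [12, 1, 10, 11, 15, 5, 6, 4, 8, 9, 16, 2, 7, 13, 0, 14, 3]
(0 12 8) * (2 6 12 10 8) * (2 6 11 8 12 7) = (0 10 12 6 7 2 11 8) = [10, 1, 11, 3, 4, 5, 7, 2, 0, 9, 12, 8, 6]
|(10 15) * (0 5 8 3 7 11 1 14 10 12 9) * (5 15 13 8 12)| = |(0 15 5 12 9)(1 14 10 13 8 3 7 11)| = 40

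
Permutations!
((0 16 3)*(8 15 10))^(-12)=(16)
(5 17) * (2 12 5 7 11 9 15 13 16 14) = (2 12 5 17 7 11 9 15 13 16 14) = [0, 1, 12, 3, 4, 17, 6, 11, 8, 15, 10, 9, 5, 16, 2, 13, 14, 7]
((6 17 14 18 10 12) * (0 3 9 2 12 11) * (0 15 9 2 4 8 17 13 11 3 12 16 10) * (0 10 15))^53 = ((0 12 6 13 11)(2 16 15 9 4 8 17 14 18 10 3))^53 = (0 13 12 11 6)(2 10 14 8 9 16 3 18 17 4 15)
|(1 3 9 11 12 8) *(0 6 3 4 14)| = |(0 6 3 9 11 12 8 1 4 14)| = 10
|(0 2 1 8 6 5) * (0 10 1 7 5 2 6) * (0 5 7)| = 12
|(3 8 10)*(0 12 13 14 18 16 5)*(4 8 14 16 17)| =35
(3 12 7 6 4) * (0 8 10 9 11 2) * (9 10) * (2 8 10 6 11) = (0 10 6 4 3 12 7 11 8 9 2) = [10, 1, 0, 12, 3, 5, 4, 11, 9, 2, 6, 8, 7]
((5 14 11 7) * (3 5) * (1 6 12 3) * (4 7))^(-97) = (1 12 5 11 7 6 3 14 4)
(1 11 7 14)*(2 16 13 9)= (1 11 7 14)(2 16 13 9)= [0, 11, 16, 3, 4, 5, 6, 14, 8, 2, 10, 7, 12, 9, 1, 15, 13]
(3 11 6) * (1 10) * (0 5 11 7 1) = (0 5 11 6 3 7 1 10) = [5, 10, 2, 7, 4, 11, 3, 1, 8, 9, 0, 6]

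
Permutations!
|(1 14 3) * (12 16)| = 6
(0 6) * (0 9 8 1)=(0 6 9 8 1)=[6, 0, 2, 3, 4, 5, 9, 7, 1, 8]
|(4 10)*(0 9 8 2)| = |(0 9 8 2)(4 10)| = 4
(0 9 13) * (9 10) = (0 10 9 13) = [10, 1, 2, 3, 4, 5, 6, 7, 8, 13, 9, 11, 12, 0]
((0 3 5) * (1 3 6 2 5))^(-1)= ((0 6 2 5)(1 3))^(-1)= (0 5 2 6)(1 3)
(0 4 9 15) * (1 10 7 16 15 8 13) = [4, 10, 2, 3, 9, 5, 6, 16, 13, 8, 7, 11, 12, 1, 14, 0, 15] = (0 4 9 8 13 1 10 7 16 15)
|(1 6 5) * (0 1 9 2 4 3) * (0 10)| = |(0 1 6 5 9 2 4 3 10)| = 9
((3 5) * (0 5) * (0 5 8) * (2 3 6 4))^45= (0 8)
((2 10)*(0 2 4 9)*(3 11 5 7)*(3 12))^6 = ((0 2 10 4 9)(3 11 5 7 12))^6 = (0 2 10 4 9)(3 11 5 7 12)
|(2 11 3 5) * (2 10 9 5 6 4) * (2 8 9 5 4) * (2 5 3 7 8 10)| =|(2 11 7 8 9 4 10 3 6 5)| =10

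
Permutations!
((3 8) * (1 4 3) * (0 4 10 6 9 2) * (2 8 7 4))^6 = (1 10 6 9 8)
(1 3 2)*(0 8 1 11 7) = [8, 3, 11, 2, 4, 5, 6, 0, 1, 9, 10, 7] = (0 8 1 3 2 11 7)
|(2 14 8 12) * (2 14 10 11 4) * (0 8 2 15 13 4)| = 21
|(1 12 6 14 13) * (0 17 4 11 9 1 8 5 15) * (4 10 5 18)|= |(0 17 10 5 15)(1 12 6 14 13 8 18 4 11 9)|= 10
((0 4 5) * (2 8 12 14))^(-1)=(0 5 4)(2 14 12 8)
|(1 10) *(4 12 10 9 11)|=6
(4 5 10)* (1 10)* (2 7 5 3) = (1 10 4 3 2 7 5) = [0, 10, 7, 2, 3, 1, 6, 5, 8, 9, 4]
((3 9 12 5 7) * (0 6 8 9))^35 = (0 9 7 6 12 3 8 5)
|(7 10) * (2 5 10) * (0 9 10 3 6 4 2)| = |(0 9 10 7)(2 5 3 6 4)| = 20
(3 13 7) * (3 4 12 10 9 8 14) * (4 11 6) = (3 13 7 11 6 4 12 10 9 8 14) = [0, 1, 2, 13, 12, 5, 4, 11, 14, 8, 9, 6, 10, 7, 3]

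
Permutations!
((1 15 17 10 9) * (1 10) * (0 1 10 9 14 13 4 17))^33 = ((0 1 15)(4 17 10 14 13))^33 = (4 14 17 13 10)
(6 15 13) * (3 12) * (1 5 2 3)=(1 5 2 3 12)(6 15 13)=[0, 5, 3, 12, 4, 2, 15, 7, 8, 9, 10, 11, 1, 6, 14, 13]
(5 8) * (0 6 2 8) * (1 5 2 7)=[6, 5, 8, 3, 4, 0, 7, 1, 2]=(0 6 7 1 5)(2 8)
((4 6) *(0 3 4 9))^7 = (0 4 9 3 6) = ((0 3 4 6 9))^7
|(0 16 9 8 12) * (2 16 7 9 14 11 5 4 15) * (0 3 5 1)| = 14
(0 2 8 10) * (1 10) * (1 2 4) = (0 4 1 10)(2 8) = [4, 10, 8, 3, 1, 5, 6, 7, 2, 9, 0]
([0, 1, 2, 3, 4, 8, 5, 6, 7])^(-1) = [0, 1, 2, 3, 4, 6, 7, 8, 5]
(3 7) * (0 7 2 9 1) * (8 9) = (0 7 3 2 8 9 1) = [7, 0, 8, 2, 4, 5, 6, 3, 9, 1]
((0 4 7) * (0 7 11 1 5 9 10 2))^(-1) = (0 2 10 9 5 1 11 4)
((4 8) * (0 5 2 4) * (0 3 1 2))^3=(0 5)(1 8 2 3 4)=((0 5)(1 2 4 8 3))^3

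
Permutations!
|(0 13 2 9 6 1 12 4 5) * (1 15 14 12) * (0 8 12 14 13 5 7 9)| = 11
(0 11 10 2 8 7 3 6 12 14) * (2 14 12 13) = (0 11 10 14)(2 8 7 3 6 13) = [11, 1, 8, 6, 4, 5, 13, 3, 7, 9, 14, 10, 12, 2, 0]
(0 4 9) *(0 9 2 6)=[4, 1, 6, 3, 2, 5, 0, 7, 8, 9]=(9)(0 4 2 6)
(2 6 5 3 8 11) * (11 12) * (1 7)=(1 7)(2 6 5 3 8 12 11)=[0, 7, 6, 8, 4, 3, 5, 1, 12, 9, 10, 2, 11]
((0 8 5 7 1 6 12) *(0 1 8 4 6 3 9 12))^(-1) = ((0 4 6)(1 3 9 12)(5 7 8))^(-1) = (0 6 4)(1 12 9 3)(5 8 7)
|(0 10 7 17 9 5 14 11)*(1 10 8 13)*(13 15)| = |(0 8 15 13 1 10 7 17 9 5 14 11)| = 12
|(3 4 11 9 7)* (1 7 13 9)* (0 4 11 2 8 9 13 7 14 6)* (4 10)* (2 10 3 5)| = |(0 3 11 1 14 6)(2 8 9 7 5)(4 10)| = 30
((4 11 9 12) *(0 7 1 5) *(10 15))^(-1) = (0 5 1 7)(4 12 9 11)(10 15)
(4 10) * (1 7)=[0, 7, 2, 3, 10, 5, 6, 1, 8, 9, 4]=(1 7)(4 10)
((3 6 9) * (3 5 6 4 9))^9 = (3 6 5 9 4)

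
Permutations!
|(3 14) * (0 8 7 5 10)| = 10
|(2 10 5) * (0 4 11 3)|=|(0 4 11 3)(2 10 5)|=12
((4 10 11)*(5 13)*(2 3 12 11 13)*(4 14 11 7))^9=(2 3 12 7 4 10 13 5)(11 14)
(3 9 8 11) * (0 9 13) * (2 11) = (0 9 8 2 11 3 13) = [9, 1, 11, 13, 4, 5, 6, 7, 2, 8, 10, 3, 12, 0]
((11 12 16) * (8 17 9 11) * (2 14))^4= ((2 14)(8 17 9 11 12 16))^4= (8 12 9)(11 17 16)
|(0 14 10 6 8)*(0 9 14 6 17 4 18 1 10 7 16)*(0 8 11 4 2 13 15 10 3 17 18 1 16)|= 17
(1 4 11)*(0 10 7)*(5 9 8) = [10, 4, 2, 3, 11, 9, 6, 0, 5, 8, 7, 1] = (0 10 7)(1 4 11)(5 9 8)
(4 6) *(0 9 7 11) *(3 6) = (0 9 7 11)(3 6 4) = [9, 1, 2, 6, 3, 5, 4, 11, 8, 7, 10, 0]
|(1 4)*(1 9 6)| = 4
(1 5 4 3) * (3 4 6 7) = (1 5 6 7 3) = [0, 5, 2, 1, 4, 6, 7, 3]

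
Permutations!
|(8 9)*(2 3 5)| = |(2 3 5)(8 9)| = 6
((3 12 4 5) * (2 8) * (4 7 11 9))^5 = (2 8)(3 4 11 12 5 9 7)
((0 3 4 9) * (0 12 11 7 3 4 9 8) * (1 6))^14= (0 8 4)(3 7 11 12 9)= ((0 4 8)(1 6)(3 9 12 11 7))^14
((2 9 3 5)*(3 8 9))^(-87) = (8 9)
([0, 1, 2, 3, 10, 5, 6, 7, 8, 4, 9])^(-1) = [0, 1, 2, 3, 9, 5, 6, 7, 8, 10, 4]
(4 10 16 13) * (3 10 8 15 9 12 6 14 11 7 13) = [0, 1, 2, 10, 8, 5, 14, 13, 15, 12, 16, 7, 6, 4, 11, 9, 3] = (3 10 16)(4 8 15 9 12 6 14 11 7 13)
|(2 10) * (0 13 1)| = 6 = |(0 13 1)(2 10)|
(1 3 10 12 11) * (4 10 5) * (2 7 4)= (1 3 5 2 7 4 10 12 11)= [0, 3, 7, 5, 10, 2, 6, 4, 8, 9, 12, 1, 11]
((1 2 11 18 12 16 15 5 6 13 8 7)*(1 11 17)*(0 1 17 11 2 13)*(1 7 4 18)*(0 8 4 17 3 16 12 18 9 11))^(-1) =(18)(0 2 7)(1 11 9 4 13)(3 17 8 6 5 15 16)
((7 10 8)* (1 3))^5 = ((1 3)(7 10 8))^5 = (1 3)(7 8 10)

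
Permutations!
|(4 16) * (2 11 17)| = |(2 11 17)(4 16)| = 6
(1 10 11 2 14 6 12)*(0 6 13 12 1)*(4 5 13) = [6, 10, 14, 3, 5, 13, 1, 7, 8, 9, 11, 2, 0, 12, 4] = (0 6 1 10 11 2 14 4 5 13 12)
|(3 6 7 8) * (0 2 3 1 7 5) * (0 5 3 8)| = 10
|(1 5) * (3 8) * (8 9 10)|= 4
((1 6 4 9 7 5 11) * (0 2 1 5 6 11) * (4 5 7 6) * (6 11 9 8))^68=(0 6 4 11 1)(2 5 8 7 9)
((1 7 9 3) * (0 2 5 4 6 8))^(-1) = (0 8 6 4 5 2)(1 3 9 7)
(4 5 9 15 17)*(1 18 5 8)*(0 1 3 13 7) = (0 1 18 5 9 15 17 4 8 3 13 7) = [1, 18, 2, 13, 8, 9, 6, 0, 3, 15, 10, 11, 12, 7, 14, 17, 16, 4, 5]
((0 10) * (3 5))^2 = ((0 10)(3 5))^2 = (10)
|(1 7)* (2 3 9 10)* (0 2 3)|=6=|(0 2)(1 7)(3 9 10)|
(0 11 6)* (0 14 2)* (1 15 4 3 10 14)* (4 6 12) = (0 11 12 4 3 10 14 2)(1 15 6) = [11, 15, 0, 10, 3, 5, 1, 7, 8, 9, 14, 12, 4, 13, 2, 6]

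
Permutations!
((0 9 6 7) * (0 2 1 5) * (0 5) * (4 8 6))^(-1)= (0 1 2 7 6 8 4 9)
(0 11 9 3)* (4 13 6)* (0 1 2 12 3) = (0 11 9)(1 2 12 3)(4 13 6) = [11, 2, 12, 1, 13, 5, 4, 7, 8, 0, 10, 9, 3, 6]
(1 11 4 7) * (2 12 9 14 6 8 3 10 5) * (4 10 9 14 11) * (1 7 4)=[0, 1, 12, 9, 4, 2, 8, 7, 3, 11, 5, 10, 14, 13, 6]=(2 12 14 6 8 3 9 11 10 5)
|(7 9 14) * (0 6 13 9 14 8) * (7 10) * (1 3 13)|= |(0 6 1 3 13 9 8)(7 14 10)|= 21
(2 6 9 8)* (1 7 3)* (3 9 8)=(1 7 9 3)(2 6 8)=[0, 7, 6, 1, 4, 5, 8, 9, 2, 3]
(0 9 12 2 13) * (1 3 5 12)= (0 9 1 3 5 12 2 13)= [9, 3, 13, 5, 4, 12, 6, 7, 8, 1, 10, 11, 2, 0]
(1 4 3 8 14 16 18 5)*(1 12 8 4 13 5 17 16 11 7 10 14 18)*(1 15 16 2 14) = (1 13 5 12 8 18 17 2 14 11 7 10)(3 4)(15 16) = [0, 13, 14, 4, 3, 12, 6, 10, 18, 9, 1, 7, 8, 5, 11, 16, 15, 2, 17]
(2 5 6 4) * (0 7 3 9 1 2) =(0 7 3 9 1 2 5 6 4) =[7, 2, 5, 9, 0, 6, 4, 3, 8, 1]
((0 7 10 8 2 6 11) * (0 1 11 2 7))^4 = (11)(7 10 8)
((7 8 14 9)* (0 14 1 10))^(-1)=(0 10 1 8 7 9 14)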